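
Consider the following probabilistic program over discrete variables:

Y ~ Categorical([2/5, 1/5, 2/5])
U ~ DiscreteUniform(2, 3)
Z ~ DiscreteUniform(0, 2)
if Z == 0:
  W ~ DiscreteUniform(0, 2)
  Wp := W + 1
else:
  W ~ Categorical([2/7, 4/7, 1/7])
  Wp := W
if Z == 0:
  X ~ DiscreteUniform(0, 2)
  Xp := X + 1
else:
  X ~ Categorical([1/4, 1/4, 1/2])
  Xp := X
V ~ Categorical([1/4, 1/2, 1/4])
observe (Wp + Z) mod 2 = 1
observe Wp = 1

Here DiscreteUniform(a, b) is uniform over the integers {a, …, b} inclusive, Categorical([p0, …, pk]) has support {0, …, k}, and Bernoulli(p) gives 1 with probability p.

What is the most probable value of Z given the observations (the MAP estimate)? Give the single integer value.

Enumerate traces; 108 have nonzero weight after conditioning:
  (Y=0, U=2, Z=0, W=0, X=0, V=0) weight 1/540
  (Y=0, U=2, Z=0, W=0, X=0, V=1) weight 1/270
  (Y=0, U=2, Z=0, W=0, X=0, V=2) weight 1/540
  (Y=0, U=2, Z=0, W=0, X=1, V=0) weight 1/540
  (Y=0, U=2, Z=0, W=0, X=1, V=1) weight 1/270
  (Y=0, U=2, Z=0, W=0, X=1, V=2) weight 1/540
  (Y=0, U=2, Z=0, W=0, X=2, V=0) weight 1/540
  (Y=0, U=2, Z=0, W=0, X=2, V=1) weight 1/270
  (Y=0, U=2, Z=2, W=1, X=0, V=0) weight 1/420
  … 99 more
Group by Z:
  weight(Z=0) = 1/9
  weight(Z=2) = 4/21
Total weight = 1/9 + 4/21 = 19/63
P(Z=0 | obs) = 1/9 / 19/63 = 7/19
P(Z=2 | obs) = 4/21 / 19/63 = 12/19
argmax = 2

argmax_v P(Z = v | obs) = 2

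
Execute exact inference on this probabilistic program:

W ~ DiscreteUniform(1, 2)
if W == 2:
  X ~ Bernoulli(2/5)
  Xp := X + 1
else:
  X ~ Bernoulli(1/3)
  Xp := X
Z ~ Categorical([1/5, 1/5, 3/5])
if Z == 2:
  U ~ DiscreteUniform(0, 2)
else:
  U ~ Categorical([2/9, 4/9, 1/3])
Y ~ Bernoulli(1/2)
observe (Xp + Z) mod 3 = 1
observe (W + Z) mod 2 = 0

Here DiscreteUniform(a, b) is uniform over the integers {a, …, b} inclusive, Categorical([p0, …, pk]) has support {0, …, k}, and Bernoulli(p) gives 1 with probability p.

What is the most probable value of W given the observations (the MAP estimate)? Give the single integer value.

argmax_v P(W = v | obs) = 2

Enumerate traces; 18 have nonzero weight after conditioning:
  (W=1, X=0, Z=1, U=0, Y=0) weight 1/135
  (W=1, X=0, Z=1, U=0, Y=1) weight 1/135
  (W=1, X=0, Z=1, U=1, Y=0) weight 2/135
  (W=1, X=0, Z=1, U=1, Y=1) weight 2/135
  (W=1, X=0, Z=1, U=2, Y=0) weight 1/90
  (W=1, X=0, Z=1, U=2, Y=1) weight 1/90
  (W=2, X=0, Z=0, U=0, Y=0) weight 1/150
  (W=2, X=0, Z=0, U=0, Y=1) weight 1/150
  … 10 more
Group by W:
  weight(W=1) = 1/15
  weight(W=2) = 9/50
Total weight = 1/15 + 9/50 = 37/150
P(W=1 | obs) = 1/15 / 37/150 = 10/37
P(W=2 | obs) = 9/50 / 37/150 = 27/37
argmax = 2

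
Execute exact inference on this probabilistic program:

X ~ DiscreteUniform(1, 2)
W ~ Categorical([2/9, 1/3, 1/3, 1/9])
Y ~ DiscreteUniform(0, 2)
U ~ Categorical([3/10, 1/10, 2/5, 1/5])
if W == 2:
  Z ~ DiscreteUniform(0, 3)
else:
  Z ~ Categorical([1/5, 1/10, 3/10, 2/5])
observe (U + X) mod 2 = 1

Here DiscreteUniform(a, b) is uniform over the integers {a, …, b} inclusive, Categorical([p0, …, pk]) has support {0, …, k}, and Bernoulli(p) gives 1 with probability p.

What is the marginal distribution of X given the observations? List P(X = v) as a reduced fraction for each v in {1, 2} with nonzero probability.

Enumerate traces; 192 have nonzero weight after conditioning:
  (X=1, W=0, Y=0, U=0, Z=0) weight 1/450
  (X=1, W=0, Y=0, U=0, Z=1) weight 1/900
  (X=1, W=0, Y=0, U=0, Z=2) weight 1/300
  (X=1, W=0, Y=0, U=0, Z=3) weight 1/225
  (X=1, W=0, Y=0, U=2, Z=0) weight 2/675
  (X=1, W=0, Y=0, U=2, Z=1) weight 1/675
  (X=1, W=0, Y=0, U=2, Z=2) weight 1/225
  (X=1, W=0, Y=0, U=2, Z=3) weight 4/675
  (X=2, W=0, Y=0, U=1, Z=0) weight 1/1350
  … 183 more
Group by X:
  weight(X=1) = 7/20
  weight(X=2) = 3/20
Total weight = 7/20 + 3/20 = 1/2
P(X=1 | obs) = 7/20 / 1/2 = 7/10
P(X=2 | obs) = 3/20 / 1/2 = 3/10

P(X=1) = 7/10, P(X=2) = 3/10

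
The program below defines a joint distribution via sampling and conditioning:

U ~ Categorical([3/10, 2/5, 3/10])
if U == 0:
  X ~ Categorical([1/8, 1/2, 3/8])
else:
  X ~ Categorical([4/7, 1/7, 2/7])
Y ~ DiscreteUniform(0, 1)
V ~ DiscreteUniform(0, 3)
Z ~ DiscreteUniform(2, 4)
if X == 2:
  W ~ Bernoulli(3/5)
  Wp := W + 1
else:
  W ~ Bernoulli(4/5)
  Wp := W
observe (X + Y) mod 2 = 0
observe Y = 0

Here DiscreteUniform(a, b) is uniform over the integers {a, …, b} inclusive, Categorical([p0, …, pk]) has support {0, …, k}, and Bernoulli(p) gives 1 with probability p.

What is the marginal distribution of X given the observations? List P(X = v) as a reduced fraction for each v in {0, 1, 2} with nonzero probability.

Enumerate traces; 144 have nonzero weight after conditioning:
  (U=0, X=0, Y=0, V=0, Z=2, W=0) weight 1/3200
  (U=0, X=0, Y=0, V=0, Z=2, W=1) weight 1/800
  (U=0, X=0, Y=0, V=0, Z=3, W=0) weight 1/3200
  (U=0, X=0, Y=0, V=0, Z=3, W=1) weight 1/800
  (U=0, X=0, Y=0, V=0, Z=4, W=0) weight 1/3200
  (U=0, X=0, Y=0, V=0, Z=4, W=1) weight 1/800
  (U=0, X=0, Y=0, V=1, Z=2, W=0) weight 1/3200
  (U=0, X=0, Y=0, V=1, Z=2, W=1) weight 1/800
  (U=0, X=2, Y=0, V=0, Z=2, W=0) weight 3/1600
  … 135 more
Group by X:
  weight(X=0) = 7/32
  weight(X=2) = 5/32
Total weight = 7/32 + 5/32 = 3/8
P(X=0 | obs) = 7/32 / 3/8 = 7/12
P(X=2 | obs) = 5/32 / 3/8 = 5/12

P(X=0) = 7/12, P(X=2) = 5/12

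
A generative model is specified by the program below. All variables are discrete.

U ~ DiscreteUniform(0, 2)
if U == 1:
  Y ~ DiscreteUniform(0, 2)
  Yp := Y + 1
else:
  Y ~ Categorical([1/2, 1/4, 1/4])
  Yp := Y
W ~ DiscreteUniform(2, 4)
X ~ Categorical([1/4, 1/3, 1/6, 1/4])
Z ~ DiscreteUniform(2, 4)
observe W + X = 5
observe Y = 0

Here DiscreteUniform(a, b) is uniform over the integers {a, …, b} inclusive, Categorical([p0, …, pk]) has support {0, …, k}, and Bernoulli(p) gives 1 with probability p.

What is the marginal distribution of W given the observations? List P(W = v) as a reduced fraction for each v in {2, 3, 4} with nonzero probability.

P(W=2) = 1/3, P(W=3) = 2/9, P(W=4) = 4/9

Enumerate traces; 27 have nonzero weight after conditioning:
  (U=0, Y=0, W=2, X=3, Z=2) weight 1/216
  (U=0, Y=0, W=2, X=3, Z=3) weight 1/216
  (U=0, Y=0, W=2, X=3, Z=4) weight 1/216
  (U=0, Y=0, W=3, X=2, Z=2) weight 1/324
  (U=0, Y=0, W=3, X=2, Z=3) weight 1/324
  (U=0, Y=0, W=3, X=2, Z=4) weight 1/324
  (U=0, Y=0, W=4, X=1, Z=2) weight 1/162
  (U=0, Y=0, W=4, X=1, Z=3) weight 1/162
  … 19 more
Group by W:
  weight(W=2) = 1/27
  weight(W=3) = 2/81
  weight(W=4) = 4/81
Total weight = 1/27 + 2/81 + 4/81 = 1/9
P(W=2 | obs) = 1/27 / 1/9 = 1/3
P(W=3 | obs) = 2/81 / 1/9 = 2/9
P(W=4 | obs) = 4/81 / 1/9 = 4/9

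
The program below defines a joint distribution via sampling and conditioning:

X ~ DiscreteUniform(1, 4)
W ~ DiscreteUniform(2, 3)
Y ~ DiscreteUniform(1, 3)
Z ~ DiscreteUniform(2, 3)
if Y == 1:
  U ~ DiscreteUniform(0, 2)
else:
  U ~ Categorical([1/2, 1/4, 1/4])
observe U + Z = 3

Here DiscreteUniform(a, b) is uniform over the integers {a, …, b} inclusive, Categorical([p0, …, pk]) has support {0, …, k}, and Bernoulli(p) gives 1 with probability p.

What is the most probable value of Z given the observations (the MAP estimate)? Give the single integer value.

Enumerate traces; 48 have nonzero weight after conditioning:
  (X=1, W=2, Y=1, Z=2, U=1) weight 1/144
  (X=1, W=2, Y=1, Z=3, U=0) weight 1/144
  (X=1, W=2, Y=2, Z=2, U=1) weight 1/192
  (X=1, W=2, Y=2, Z=3, U=0) weight 1/96
  (X=1, W=2, Y=3, Z=2, U=1) weight 1/192
  (X=1, W=2, Y=3, Z=3, U=0) weight 1/96
  (X=1, W=3, Y=1, Z=2, U=1) weight 1/144
  (X=1, W=3, Y=1, Z=3, U=0) weight 1/144
  … 40 more
Group by Z:
  weight(Z=2) = 5/36
  weight(Z=3) = 2/9
Total weight = 5/36 + 2/9 = 13/36
P(Z=2 | obs) = 5/36 / 13/36 = 5/13
P(Z=3 | obs) = 2/9 / 13/36 = 8/13
argmax = 3

argmax_v P(Z = v | obs) = 3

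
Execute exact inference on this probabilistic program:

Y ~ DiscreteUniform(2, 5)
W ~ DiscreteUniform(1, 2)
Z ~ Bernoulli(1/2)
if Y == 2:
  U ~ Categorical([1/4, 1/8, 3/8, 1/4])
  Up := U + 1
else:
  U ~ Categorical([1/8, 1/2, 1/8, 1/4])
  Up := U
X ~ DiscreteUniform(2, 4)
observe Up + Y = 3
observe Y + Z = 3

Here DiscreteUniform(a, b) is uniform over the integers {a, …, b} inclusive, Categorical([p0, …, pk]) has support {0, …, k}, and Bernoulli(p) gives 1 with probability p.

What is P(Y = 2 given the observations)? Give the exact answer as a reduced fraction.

P(Y = 2 | obs) = 2/3

Enumerate traces; 12 have nonzero weight after conditioning:
  (Y=2, W=1, Z=1, U=0, X=2) weight 1/192
  (Y=2, W=1, Z=1, U=0, X=3) weight 1/192
  (Y=2, W=1, Z=1, U=0, X=4) weight 1/192
  (Y=2, W=2, Z=1, U=0, X=2) weight 1/192
  (Y=2, W=2, Z=1, U=0, X=3) weight 1/192
  (Y=2, W=2, Z=1, U=0, X=4) weight 1/192
  (Y=3, W=1, Z=0, U=0, X=2) weight 1/384
  (Y=3, W=1, Z=0, U=0, X=3) weight 1/384
  … 4 more
Group by Y:
  weight(Y=2) = 1/32
  weight(Y=3) = 1/64
Total weight = 1/32 + 1/64 = 3/64
P(Y=2 | obs) = 1/32 / 3/64 = 2/3
P(Y=3 | obs) = 1/64 / 3/64 = 1/3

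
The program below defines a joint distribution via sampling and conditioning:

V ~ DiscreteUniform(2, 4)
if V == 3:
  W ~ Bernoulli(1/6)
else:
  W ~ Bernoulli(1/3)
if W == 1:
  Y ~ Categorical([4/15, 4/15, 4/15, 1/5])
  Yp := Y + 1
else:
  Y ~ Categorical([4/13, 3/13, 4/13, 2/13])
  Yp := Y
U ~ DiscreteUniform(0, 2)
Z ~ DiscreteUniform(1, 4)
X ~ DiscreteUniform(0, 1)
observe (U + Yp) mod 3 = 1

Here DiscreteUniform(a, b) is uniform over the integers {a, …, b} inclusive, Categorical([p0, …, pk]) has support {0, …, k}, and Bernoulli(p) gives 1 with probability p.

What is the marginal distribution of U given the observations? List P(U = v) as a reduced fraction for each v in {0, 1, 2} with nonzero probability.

Enumerate traces; 192 have nonzero weight after conditioning:
  (V=2, W=0, Y=0, U=1, Z=1, X=0) weight 1/351
  (V=2, W=0, Y=0, U=1, Z=1, X=1) weight 1/351
  (V=2, W=0, Y=0, U=1, Z=2, X=0) weight 1/351
  (V=2, W=0, Y=0, U=1, Z=2, X=1) weight 1/351
  (V=2, W=0, Y=0, U=1, Z=3, X=0) weight 1/351
  (V=2, W=0, Y=0, U=1, Z=3, X=1) weight 1/351
  (V=2, W=0, Y=0, U=1, Z=4, X=0) weight 1/351
  (V=2, W=0, Y=0, U=1, Z=4, X=1) weight 1/351
  (V=2, W=0, Y=1, U=0, Z=1, X=0) weight 1/468
  (V=2, W=0, Y=2, U=2, Z=1, X=0) weight 1/351
  … 182 more
Group by U:
  weight(U=0) = 8/81
  weight(U=1) = 11/81
  weight(U=2) = 8/81
Total weight = 8/81 + 11/81 + 8/81 = 1/3
P(U=0 | obs) = 8/81 / 1/3 = 8/27
P(U=1 | obs) = 11/81 / 1/3 = 11/27
P(U=2 | obs) = 8/81 / 1/3 = 8/27

P(U=0) = 8/27, P(U=1) = 11/27, P(U=2) = 8/27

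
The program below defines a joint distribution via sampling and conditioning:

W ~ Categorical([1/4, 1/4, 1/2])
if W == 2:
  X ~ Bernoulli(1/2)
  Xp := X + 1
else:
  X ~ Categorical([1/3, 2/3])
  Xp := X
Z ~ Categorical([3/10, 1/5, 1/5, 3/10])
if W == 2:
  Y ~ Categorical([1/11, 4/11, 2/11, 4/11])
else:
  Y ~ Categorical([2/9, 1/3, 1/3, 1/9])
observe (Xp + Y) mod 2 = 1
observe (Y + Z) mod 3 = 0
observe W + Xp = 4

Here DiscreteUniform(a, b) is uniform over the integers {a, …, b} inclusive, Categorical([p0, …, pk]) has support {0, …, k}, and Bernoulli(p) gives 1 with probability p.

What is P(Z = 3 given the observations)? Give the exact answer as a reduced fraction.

P(Z = 3 | obs) = 3/8

Enumerate traces; 3 have nonzero weight after conditioning:
  (W=2, X=1, Z=0, Y=3) weight 3/110
  (W=2, X=1, Z=2, Y=1) weight 1/55
  (W=2, X=1, Z=3, Y=3) weight 3/110
Group by Z:
  weight(Z=0) = 3/110
  weight(Z=2) = 1/55
  weight(Z=3) = 3/110
Total weight = 3/110 + 1/55 + 3/110 = 4/55
P(Z=0 | obs) = 3/110 / 4/55 = 3/8
P(Z=2 | obs) = 1/55 / 4/55 = 1/4
P(Z=3 | obs) = 3/110 / 4/55 = 3/8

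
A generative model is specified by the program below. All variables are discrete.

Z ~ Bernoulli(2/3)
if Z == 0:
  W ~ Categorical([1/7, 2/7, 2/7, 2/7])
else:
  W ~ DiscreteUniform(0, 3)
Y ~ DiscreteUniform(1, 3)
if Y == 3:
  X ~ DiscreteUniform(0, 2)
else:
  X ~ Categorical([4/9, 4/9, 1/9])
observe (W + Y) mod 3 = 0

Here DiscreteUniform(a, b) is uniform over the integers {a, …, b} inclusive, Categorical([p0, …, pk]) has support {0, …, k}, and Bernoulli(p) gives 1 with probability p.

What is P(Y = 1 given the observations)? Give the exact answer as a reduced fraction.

Enumerate traces; 24 have nonzero weight after conditioning:
  (Z=0, W=0, Y=3, X=0) weight 1/189
  (Z=0, W=0, Y=3, X=1) weight 1/189
  (Z=0, W=0, Y=3, X=2) weight 1/189
  (Z=0, W=1, Y=2, X=0) weight 8/567
  (Z=0, W=1, Y=2, X=1) weight 8/567
  (Z=0, W=1, Y=2, X=2) weight 2/567
  (Z=0, W=2, Y=1, X=0) weight 8/567
  (Z=0, W=2, Y=1, X=1) weight 8/567
  … 16 more
Group by Y:
  weight(Y=1) = 11/126
  weight(Y=2) = 11/126
  weight(Y=3) = 10/63
Total weight = 11/126 + 11/126 + 10/63 = 1/3
P(Y=1 | obs) = 11/126 / 1/3 = 11/42
P(Y=2 | obs) = 11/126 / 1/3 = 11/42
P(Y=3 | obs) = 10/63 / 1/3 = 10/21

P(Y = 1 | obs) = 11/42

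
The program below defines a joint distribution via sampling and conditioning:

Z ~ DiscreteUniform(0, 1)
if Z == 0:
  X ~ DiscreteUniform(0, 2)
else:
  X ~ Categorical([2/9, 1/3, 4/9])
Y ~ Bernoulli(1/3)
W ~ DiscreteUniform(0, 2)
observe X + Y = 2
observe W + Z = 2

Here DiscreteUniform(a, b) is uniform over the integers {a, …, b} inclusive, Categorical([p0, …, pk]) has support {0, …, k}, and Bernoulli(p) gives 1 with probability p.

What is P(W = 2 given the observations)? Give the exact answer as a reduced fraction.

Enumerate traces; 4 have nonzero weight after conditioning:
  (Z=0, X=1, Y=1, W=2) weight 1/54
  (Z=0, X=2, Y=0, W=2) weight 1/27
  (Z=1, X=1, Y=1, W=1) weight 1/54
  (Z=1, X=2, Y=0, W=1) weight 4/81
Group by W:
  weight(W=1) = 11/162
  weight(W=2) = 1/18
Total weight = 11/162 + 1/18 = 10/81
P(W=1 | obs) = 11/162 / 10/81 = 11/20
P(W=2 | obs) = 1/18 / 10/81 = 9/20

P(W = 2 | obs) = 9/20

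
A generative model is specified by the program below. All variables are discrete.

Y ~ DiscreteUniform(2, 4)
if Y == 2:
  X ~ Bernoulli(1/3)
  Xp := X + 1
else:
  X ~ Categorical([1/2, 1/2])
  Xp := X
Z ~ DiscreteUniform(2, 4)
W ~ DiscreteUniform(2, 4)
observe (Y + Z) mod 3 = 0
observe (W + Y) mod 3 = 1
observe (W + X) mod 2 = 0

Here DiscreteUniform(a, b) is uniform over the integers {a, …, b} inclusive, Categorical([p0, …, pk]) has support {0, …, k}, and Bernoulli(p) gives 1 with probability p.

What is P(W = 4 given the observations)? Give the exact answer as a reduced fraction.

P(W = 4 | obs) = 3/10

Enumerate traces; 3 have nonzero weight after conditioning:
  (Y=2, X=0, Z=4, W=2) weight 2/81
  (Y=3, X=0, Z=3, W=4) weight 1/54
  (Y=4, X=1, Z=2, W=3) weight 1/54
Group by W:
  weight(W=2) = 2/81
  weight(W=3) = 1/54
  weight(W=4) = 1/54
Total weight = 2/81 + 1/54 + 1/54 = 5/81
P(W=2 | obs) = 2/81 / 5/81 = 2/5
P(W=3 | obs) = 1/54 / 5/81 = 3/10
P(W=4 | obs) = 1/54 / 5/81 = 3/10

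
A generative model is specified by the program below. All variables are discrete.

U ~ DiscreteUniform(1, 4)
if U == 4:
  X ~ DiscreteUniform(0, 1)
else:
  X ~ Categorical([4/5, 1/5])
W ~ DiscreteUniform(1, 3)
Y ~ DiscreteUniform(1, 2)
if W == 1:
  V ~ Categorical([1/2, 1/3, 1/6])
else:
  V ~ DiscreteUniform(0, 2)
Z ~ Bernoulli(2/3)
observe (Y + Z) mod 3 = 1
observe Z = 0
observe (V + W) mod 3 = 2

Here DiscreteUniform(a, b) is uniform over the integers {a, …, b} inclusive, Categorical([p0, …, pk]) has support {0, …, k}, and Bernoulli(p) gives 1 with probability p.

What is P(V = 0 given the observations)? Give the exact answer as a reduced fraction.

P(V = 0 | obs) = 1/3

Enumerate traces; 24 have nonzero weight after conditioning:
  (U=1, X=0, W=1, Y=1, V=1, Z=0) weight 1/270
  (U=1, X=0, W=2, Y=1, V=0, Z=0) weight 1/270
  (U=1, X=0, W=3, Y=1, V=2, Z=0) weight 1/270
  (U=1, X=1, W=1, Y=1, V=1, Z=0) weight 1/1080
  (U=1, X=1, W=2, Y=1, V=0, Z=0) weight 1/1080
  (U=1, X=1, W=3, Y=1, V=2, Z=0) weight 1/1080
  (U=2, X=0, W=1, Y=1, V=1, Z=0) weight 1/270
  (U=2, X=0, W=2, Y=1, V=0, Z=0) weight 1/270
  … 16 more
Group by V:
  weight(V=0) = 1/54
  weight(V=1) = 1/54
  weight(V=2) = 1/54
Total weight = 1/54 + 1/54 + 1/54 = 1/18
P(V=0 | obs) = 1/54 / 1/18 = 1/3
P(V=1 | obs) = 1/54 / 1/18 = 1/3
P(V=2 | obs) = 1/54 / 1/18 = 1/3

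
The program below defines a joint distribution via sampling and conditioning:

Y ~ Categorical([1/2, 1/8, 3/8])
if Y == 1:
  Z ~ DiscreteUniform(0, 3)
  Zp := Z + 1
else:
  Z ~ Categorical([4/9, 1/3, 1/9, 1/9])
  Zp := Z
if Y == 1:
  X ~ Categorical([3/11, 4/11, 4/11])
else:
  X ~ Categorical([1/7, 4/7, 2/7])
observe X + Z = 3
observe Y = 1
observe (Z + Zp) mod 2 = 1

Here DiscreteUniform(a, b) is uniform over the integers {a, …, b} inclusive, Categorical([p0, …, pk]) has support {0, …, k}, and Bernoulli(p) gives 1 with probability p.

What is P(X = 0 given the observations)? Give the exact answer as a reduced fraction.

P(X = 0 | obs) = 3/11

Enumerate traces; 3 have nonzero weight after conditioning:
  (Y=1, Z=1, X=2) weight 1/88
  (Y=1, Z=2, X=1) weight 1/88
  (Y=1, Z=3, X=0) weight 3/352
Group by X:
  weight(X=0) = 3/352
  weight(X=1) = 1/88
  weight(X=2) = 1/88
Total weight = 3/352 + 1/88 + 1/88 = 1/32
P(X=0 | obs) = 3/352 / 1/32 = 3/11
P(X=1 | obs) = 1/88 / 1/32 = 4/11
P(X=2 | obs) = 1/88 / 1/32 = 4/11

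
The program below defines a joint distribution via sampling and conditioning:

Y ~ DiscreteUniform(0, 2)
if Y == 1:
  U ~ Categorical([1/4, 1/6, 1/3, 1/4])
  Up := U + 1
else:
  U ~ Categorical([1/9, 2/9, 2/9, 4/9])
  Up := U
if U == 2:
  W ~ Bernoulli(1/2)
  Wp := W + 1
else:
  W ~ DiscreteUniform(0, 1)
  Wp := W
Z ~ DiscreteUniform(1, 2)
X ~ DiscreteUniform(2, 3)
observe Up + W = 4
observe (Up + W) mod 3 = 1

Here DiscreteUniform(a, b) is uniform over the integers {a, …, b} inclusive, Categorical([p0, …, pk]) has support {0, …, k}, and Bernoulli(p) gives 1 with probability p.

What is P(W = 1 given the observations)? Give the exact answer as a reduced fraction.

P(W = 1 | obs) = 44/53

Enumerate traces; 16 have nonzero weight after conditioning:
  (Y=0, U=3, W=1, Z=1, X=2) weight 1/54
  (Y=0, U=3, W=1, Z=1, X=3) weight 1/54
  (Y=0, U=3, W=1, Z=2, X=2) weight 1/54
  (Y=0, U=3, W=1, Z=2, X=3) weight 1/54
  (Y=1, U=2, W=1, Z=1, X=2) weight 1/72
  (Y=1, U=2, W=1, Z=1, X=3) weight 1/72
  (Y=1, U=2, W=1, Z=2, X=2) weight 1/72
  (Y=1, U=2, W=1, Z=2, X=3) weight 1/72
  (Y=1, U=3, W=0, Z=1, X=2) weight 1/96
  … 7 more
Group by W:
  weight(W=0) = 1/24
  weight(W=1) = 11/54
Total weight = 1/24 + 11/54 = 53/216
P(W=0 | obs) = 1/24 / 53/216 = 9/53
P(W=1 | obs) = 11/54 / 53/216 = 44/53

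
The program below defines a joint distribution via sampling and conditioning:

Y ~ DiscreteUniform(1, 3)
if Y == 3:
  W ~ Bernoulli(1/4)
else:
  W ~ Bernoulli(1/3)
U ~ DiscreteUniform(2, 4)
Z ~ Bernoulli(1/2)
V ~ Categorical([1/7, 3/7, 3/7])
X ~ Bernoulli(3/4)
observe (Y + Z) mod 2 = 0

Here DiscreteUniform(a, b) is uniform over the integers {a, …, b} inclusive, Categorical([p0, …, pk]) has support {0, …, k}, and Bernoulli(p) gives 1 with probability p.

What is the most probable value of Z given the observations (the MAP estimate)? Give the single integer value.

Enumerate traces; 108 have nonzero weight after conditioning:
  (Y=1, W=0, U=2, Z=1, V=0, X=0) weight 1/756
  (Y=1, W=0, U=2, Z=1, V=0, X=1) weight 1/252
  (Y=1, W=0, U=2, Z=1, V=1, X=0) weight 1/252
  (Y=1, W=0, U=2, Z=1, V=1, X=1) weight 1/84
  (Y=1, W=0, U=2, Z=1, V=2, X=0) weight 1/252
  (Y=1, W=0, U=2, Z=1, V=2, X=1) weight 1/84
  (Y=1, W=0, U=3, Z=1, V=0, X=0) weight 1/756
  (Y=1, W=0, U=3, Z=1, V=0, X=1) weight 1/252
  (Y=2, W=0, U=2, Z=0, V=0, X=0) weight 1/756
  … 99 more
Group by Z:
  weight(Z=0) = 1/6
  weight(Z=1) = 1/3
Total weight = 1/6 + 1/3 = 1/2
P(Z=0 | obs) = 1/6 / 1/2 = 1/3
P(Z=1 | obs) = 1/3 / 1/2 = 2/3
argmax = 1

argmax_v P(Z = v | obs) = 1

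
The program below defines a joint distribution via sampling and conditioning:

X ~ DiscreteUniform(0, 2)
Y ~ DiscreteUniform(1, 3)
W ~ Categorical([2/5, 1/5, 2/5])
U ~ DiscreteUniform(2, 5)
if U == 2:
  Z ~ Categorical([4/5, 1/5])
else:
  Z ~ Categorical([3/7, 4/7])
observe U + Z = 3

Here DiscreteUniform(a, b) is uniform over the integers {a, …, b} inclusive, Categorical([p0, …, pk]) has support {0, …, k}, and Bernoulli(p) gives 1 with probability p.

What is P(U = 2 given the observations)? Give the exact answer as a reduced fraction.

Enumerate traces; 54 have nonzero weight after conditioning:
  (X=0, Y=1, W=0, U=2, Z=1) weight 1/450
  (X=0, Y=1, W=0, U=3, Z=0) weight 1/210
  (X=0, Y=1, W=1, U=2, Z=1) weight 1/900
  (X=0, Y=1, W=1, U=3, Z=0) weight 1/420
  (X=0, Y=1, W=2, U=2, Z=1) weight 1/450
  (X=0, Y=1, W=2, U=3, Z=0) weight 1/210
  (X=0, Y=2, W=0, U=2, Z=1) weight 1/450
  (X=0, Y=2, W=0, U=3, Z=0) weight 1/210
  … 46 more
Group by U:
  weight(U=2) = 1/20
  weight(U=3) = 3/28
Total weight = 1/20 + 3/28 = 11/70
P(U=2 | obs) = 1/20 / 11/70 = 7/22
P(U=3 | obs) = 3/28 / 11/70 = 15/22

P(U = 2 | obs) = 7/22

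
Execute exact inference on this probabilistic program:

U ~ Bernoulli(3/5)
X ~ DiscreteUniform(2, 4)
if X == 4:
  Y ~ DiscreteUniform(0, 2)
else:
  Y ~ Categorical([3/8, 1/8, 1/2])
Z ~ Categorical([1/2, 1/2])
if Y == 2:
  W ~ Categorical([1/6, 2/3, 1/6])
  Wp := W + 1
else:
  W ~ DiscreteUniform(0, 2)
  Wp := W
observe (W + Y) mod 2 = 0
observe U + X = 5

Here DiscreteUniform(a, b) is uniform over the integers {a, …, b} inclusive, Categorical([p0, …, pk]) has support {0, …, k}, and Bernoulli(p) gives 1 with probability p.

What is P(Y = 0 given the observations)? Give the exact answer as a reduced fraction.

P(Y = 0 | obs) = 1/2

Enumerate traces; 10 have nonzero weight after conditioning:
  (U=1, X=4, Y=0, Z=0, W=0) weight 1/90
  (U=1, X=4, Y=0, Z=0, W=2) weight 1/90
  (U=1, X=4, Y=0, Z=1, W=0) weight 1/90
  (U=1, X=4, Y=0, Z=1, W=2) weight 1/90
  (U=1, X=4, Y=1, Z=0, W=1) weight 1/90
  (U=1, X=4, Y=1, Z=1, W=1) weight 1/90
  (U=1, X=4, Y=2, Z=0, W=0) weight 1/180
  (U=1, X=4, Y=2, Z=0, W=2) weight 1/180
  … 2 more
Group by Y:
  weight(Y=0) = 2/45
  weight(Y=1) = 1/45
  weight(Y=2) = 1/45
Total weight = 2/45 + 1/45 + 1/45 = 4/45
P(Y=0 | obs) = 2/45 / 4/45 = 1/2
P(Y=1 | obs) = 1/45 / 4/45 = 1/4
P(Y=2 | obs) = 1/45 / 4/45 = 1/4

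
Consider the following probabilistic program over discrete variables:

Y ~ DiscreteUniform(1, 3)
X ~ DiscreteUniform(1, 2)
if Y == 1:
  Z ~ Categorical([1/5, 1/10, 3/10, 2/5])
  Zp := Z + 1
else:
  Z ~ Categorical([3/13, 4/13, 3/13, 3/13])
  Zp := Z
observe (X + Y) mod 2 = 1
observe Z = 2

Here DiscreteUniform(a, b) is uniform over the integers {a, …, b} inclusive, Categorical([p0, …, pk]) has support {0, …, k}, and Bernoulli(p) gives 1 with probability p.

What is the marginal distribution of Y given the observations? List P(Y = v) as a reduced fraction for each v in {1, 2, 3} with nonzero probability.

P(Y=1) = 13/33, P(Y=2) = 10/33, P(Y=3) = 10/33

Enumerate traces; 3 have nonzero weight after conditioning:
  (Y=1, X=2, Z=2) weight 1/20
  (Y=2, X=1, Z=2) weight 1/26
  (Y=3, X=2, Z=2) weight 1/26
Group by Y:
  weight(Y=1) = 1/20
  weight(Y=2) = 1/26
  weight(Y=3) = 1/26
Total weight = 1/20 + 1/26 + 1/26 = 33/260
P(Y=1 | obs) = 1/20 / 33/260 = 13/33
P(Y=2 | obs) = 1/26 / 33/260 = 10/33
P(Y=3 | obs) = 1/26 / 33/260 = 10/33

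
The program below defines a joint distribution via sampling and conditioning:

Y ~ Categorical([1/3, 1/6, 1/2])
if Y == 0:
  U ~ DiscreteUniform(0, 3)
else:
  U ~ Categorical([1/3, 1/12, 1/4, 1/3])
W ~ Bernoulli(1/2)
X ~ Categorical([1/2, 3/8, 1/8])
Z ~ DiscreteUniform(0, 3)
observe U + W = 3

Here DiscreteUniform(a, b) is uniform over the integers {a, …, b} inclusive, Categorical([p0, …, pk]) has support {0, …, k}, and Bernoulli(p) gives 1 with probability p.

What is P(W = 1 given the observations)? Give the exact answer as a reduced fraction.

Enumerate traces; 72 have nonzero weight after conditioning:
  (Y=0, U=2, W=1, X=0, Z=0) weight 1/192
  (Y=0, U=2, W=1, X=0, Z=1) weight 1/192
  (Y=0, U=2, W=1, X=0, Z=2) weight 1/192
  (Y=0, U=2, W=1, X=0, Z=3) weight 1/192
  (Y=0, U=2, W=1, X=1, Z=0) weight 1/256
  (Y=0, U=2, W=1, X=1, Z=1) weight 1/256
  (Y=0, U=2, W=1, X=1, Z=2) weight 1/256
  (Y=0, U=2, W=1, X=1, Z=3) weight 1/256
  (Y=0, U=3, W=0, X=0, Z=0) weight 1/192
  … 63 more
Group by W:
  weight(W=0) = 11/72
  weight(W=1) = 1/8
Total weight = 11/72 + 1/8 = 5/18
P(W=0 | obs) = 11/72 / 5/18 = 11/20
P(W=1 | obs) = 1/8 / 5/18 = 9/20

P(W = 1 | obs) = 9/20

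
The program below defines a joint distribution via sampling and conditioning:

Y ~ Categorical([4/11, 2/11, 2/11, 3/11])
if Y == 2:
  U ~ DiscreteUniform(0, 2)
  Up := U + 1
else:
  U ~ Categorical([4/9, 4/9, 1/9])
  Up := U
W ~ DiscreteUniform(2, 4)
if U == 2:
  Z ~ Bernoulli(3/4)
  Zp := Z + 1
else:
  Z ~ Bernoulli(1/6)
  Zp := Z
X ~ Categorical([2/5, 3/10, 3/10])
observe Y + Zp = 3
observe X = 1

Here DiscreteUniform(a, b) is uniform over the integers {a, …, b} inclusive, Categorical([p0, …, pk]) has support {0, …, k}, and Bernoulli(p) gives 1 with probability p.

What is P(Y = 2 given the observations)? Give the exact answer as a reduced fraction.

Enumerate traces; 18 have nonzero weight after conditioning:
  (Y=1, U=2, W=2, Z=1, X=1) weight 1/660
  (Y=1, U=2, W=3, Z=1, X=1) weight 1/660
  (Y=1, U=2, W=4, Z=1, X=1) weight 1/660
  (Y=2, U=0, W=2, Z=1, X=1) weight 1/990
  (Y=2, U=0, W=3, Z=1, X=1) weight 1/990
  (Y=2, U=0, W=4, Z=1, X=1) weight 1/990
  (Y=2, U=1, W=2, Z=1, X=1) weight 1/990
  (Y=2, U=1, W=3, Z=1, X=1) weight 1/990
  (Y=3, U=0, W=2, Z=0, X=1) weight 1/99
  … 9 more
Group by Y:
  weight(Y=1) = 1/220
  weight(Y=2) = 7/660
  weight(Y=3) = 2/33
Total weight = 1/220 + 7/660 + 2/33 = 5/66
P(Y=1 | obs) = 1/220 / 5/66 = 3/50
P(Y=2 | obs) = 7/660 / 5/66 = 7/50
P(Y=3 | obs) = 2/33 / 5/66 = 4/5

P(Y = 2 | obs) = 7/50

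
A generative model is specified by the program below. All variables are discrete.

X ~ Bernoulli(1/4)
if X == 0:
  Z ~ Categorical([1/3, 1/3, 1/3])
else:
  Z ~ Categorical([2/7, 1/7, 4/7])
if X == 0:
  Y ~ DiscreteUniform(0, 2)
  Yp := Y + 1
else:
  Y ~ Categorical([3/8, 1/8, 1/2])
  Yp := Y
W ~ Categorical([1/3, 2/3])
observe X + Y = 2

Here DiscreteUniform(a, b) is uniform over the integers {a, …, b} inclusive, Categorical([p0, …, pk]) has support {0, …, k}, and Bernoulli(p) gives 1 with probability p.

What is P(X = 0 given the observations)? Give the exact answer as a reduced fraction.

P(X = 0 | obs) = 8/9

Enumerate traces; 12 have nonzero weight after conditioning:
  (X=0, Z=0, Y=2, W=0) weight 1/36
  (X=0, Z=0, Y=2, W=1) weight 1/18
  (X=0, Z=1, Y=2, W=0) weight 1/36
  (X=0, Z=1, Y=2, W=1) weight 1/18
  (X=0, Z=2, Y=2, W=0) weight 1/36
  (X=0, Z=2, Y=2, W=1) weight 1/18
  (X=1, Z=0, Y=1, W=0) weight 1/336
  (X=1, Z=0, Y=1, W=1) weight 1/168
  … 4 more
Group by X:
  weight(X=0) = 1/4
  weight(X=1) = 1/32
Total weight = 1/4 + 1/32 = 9/32
P(X=0 | obs) = 1/4 / 9/32 = 8/9
P(X=1 | obs) = 1/32 / 9/32 = 1/9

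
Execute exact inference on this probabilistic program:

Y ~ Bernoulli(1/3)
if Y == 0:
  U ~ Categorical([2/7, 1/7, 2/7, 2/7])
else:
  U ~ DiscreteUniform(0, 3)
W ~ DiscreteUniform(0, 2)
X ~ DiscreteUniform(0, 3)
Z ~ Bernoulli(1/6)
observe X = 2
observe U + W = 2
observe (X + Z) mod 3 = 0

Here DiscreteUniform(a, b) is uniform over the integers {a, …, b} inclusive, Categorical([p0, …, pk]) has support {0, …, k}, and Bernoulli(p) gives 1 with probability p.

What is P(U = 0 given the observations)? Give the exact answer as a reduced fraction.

P(U = 0 | obs) = 23/61

Enumerate traces; 6 have nonzero weight after conditioning:
  (Y=0, U=0, W=2, X=2, Z=1) weight 1/378
  (Y=0, U=1, W=1, X=2, Z=1) weight 1/756
  (Y=0, U=2, W=0, X=2, Z=1) weight 1/378
  (Y=1, U=0, W=2, X=2, Z=1) weight 1/864
  (Y=1, U=1, W=1, X=2, Z=1) weight 1/864
  (Y=1, U=2, W=0, X=2, Z=1) weight 1/864
Group by U:
  weight(U=0) = 23/6048
  weight(U=1) = 5/2016
  weight(U=2) = 23/6048
Total weight = 23/6048 + 5/2016 + 23/6048 = 61/6048
P(U=0 | obs) = 23/6048 / 61/6048 = 23/61
P(U=1 | obs) = 5/2016 / 61/6048 = 15/61
P(U=2 | obs) = 23/6048 / 61/6048 = 23/61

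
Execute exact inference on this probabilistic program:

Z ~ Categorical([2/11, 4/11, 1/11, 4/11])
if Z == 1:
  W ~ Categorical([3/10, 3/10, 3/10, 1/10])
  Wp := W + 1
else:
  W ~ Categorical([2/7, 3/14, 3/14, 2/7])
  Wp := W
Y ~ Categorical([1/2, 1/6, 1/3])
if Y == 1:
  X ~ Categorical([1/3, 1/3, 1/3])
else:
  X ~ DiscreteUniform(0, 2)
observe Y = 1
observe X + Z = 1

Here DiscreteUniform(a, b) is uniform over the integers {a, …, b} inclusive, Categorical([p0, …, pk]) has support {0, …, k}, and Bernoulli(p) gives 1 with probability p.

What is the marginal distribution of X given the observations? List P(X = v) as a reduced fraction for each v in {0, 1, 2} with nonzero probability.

P(X=0) = 2/3, P(X=1) = 1/3

Enumerate traces; 8 have nonzero weight after conditioning:
  (Z=0, W=0, Y=1, X=1) weight 2/693
  (Z=0, W=1, Y=1, X=1) weight 1/462
  (Z=0, W=2, Y=1, X=1) weight 1/462
  (Z=0, W=3, Y=1, X=1) weight 2/693
  (Z=1, W=0, Y=1, X=0) weight 1/165
  (Z=1, W=1, Y=1, X=0) weight 1/165
  (Z=1, W=2, Y=1, X=0) weight 1/165
  (Z=1, W=3, Y=1, X=0) weight 1/495
Group by X:
  weight(X=0) = 2/99
  weight(X=1) = 1/99
Total weight = 2/99 + 1/99 = 1/33
P(X=0 | obs) = 2/99 / 1/33 = 2/3
P(X=1 | obs) = 1/99 / 1/33 = 1/3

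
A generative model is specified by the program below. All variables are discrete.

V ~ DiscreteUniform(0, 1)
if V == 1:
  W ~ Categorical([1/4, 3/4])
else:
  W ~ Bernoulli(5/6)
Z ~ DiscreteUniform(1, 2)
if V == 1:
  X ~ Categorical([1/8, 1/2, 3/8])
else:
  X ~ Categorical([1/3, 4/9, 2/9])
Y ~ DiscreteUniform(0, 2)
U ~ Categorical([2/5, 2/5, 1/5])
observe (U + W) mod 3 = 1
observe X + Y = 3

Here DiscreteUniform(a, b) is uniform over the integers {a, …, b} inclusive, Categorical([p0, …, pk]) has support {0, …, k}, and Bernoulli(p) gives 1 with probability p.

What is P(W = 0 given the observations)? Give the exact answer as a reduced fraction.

Enumerate traces; 16 have nonzero weight after conditioning:
  (V=0, W=0, Z=1, X=1, Y=2, U=1) weight 1/405
  (V=0, W=0, Z=1, X=2, Y=1, U=1) weight 1/810
  (V=0, W=0, Z=2, X=1, Y=2, U=1) weight 1/405
  (V=0, W=0, Z=2, X=2, Y=1, U=1) weight 1/810
  (V=0, W=1, Z=1, X=1, Y=2, U=0) weight 1/81
  (V=0, W=1, Z=1, X=2, Y=1, U=0) weight 1/162
  (V=0, W=1, Z=2, X=1, Y=2, U=0) weight 1/81
  (V=0, W=1, Z=2, X=2, Y=1, U=0) weight 1/162
  … 8 more
Group by W:
  weight(W=0) = 19/864
  weight(W=1) = 349/4320
Total weight = 19/864 + 349/4320 = 37/360
P(W=0 | obs) = 19/864 / 37/360 = 95/444
P(W=1 | obs) = 349/4320 / 37/360 = 349/444

P(W = 0 | obs) = 95/444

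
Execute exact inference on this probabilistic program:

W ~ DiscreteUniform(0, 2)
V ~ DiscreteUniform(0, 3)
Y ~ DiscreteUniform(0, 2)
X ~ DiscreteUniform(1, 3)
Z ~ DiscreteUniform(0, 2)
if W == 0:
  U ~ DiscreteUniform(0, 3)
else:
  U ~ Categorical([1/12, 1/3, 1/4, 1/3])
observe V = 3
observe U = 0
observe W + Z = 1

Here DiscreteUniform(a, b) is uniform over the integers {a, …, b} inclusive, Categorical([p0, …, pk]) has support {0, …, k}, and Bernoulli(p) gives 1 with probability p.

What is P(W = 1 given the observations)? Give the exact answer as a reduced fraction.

Enumerate traces; 18 have nonzero weight after conditioning:
  (W=0, V=3, Y=0, X=1, Z=1, U=0) weight 1/1296
  (W=0, V=3, Y=0, X=2, Z=1, U=0) weight 1/1296
  (W=0, V=3, Y=0, X=3, Z=1, U=0) weight 1/1296
  (W=0, V=3, Y=1, X=1, Z=1, U=0) weight 1/1296
  (W=0, V=3, Y=1, X=2, Z=1, U=0) weight 1/1296
  (W=0, V=3, Y=1, X=3, Z=1, U=0) weight 1/1296
  (W=0, V=3, Y=2, X=1, Z=1, U=0) weight 1/1296
  (W=0, V=3, Y=2, X=2, Z=1, U=0) weight 1/1296
  (W=1, V=3, Y=0, X=1, Z=0, U=0) weight 1/3888
  … 9 more
Group by W:
  weight(W=0) = 1/144
  weight(W=1) = 1/432
Total weight = 1/144 + 1/432 = 1/108
P(W=0 | obs) = 1/144 / 1/108 = 3/4
P(W=1 | obs) = 1/432 / 1/108 = 1/4

P(W = 1 | obs) = 1/4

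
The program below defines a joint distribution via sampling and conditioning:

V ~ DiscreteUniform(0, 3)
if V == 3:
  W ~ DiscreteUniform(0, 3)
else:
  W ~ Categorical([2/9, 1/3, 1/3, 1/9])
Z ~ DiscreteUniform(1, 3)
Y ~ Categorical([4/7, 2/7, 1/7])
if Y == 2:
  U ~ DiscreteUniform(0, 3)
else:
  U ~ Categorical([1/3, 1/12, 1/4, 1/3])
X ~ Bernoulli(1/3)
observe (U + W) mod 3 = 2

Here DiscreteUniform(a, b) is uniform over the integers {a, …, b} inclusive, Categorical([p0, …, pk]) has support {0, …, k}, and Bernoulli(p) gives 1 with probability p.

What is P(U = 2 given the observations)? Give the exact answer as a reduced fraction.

Enumerate traces; 360 have nonzero weight after conditioning:
  (V=0, W=0, Z=1, Y=0, U=2, X=0) weight 1/567
  (V=0, W=0, Z=1, Y=0, U=2, X=1) weight 1/1134
  (V=0, W=0, Z=1, Y=1, U=2, X=0) weight 1/1134
  (V=0, W=0, Z=1, Y=1, U=2, X=1) weight 1/2268
  (V=0, W=0, Z=1, Y=2, U=2, X=0) weight 1/2268
  (V=0, W=0, Z=1, Y=2, U=2, X=1) weight 1/4536
  (V=0, W=0, Z=2, Y=0, U=2, X=0) weight 1/567
  (V=0, W=0, Z=2, Y=0, U=2, X=1) weight 1/1134
  (V=0, W=1, Z=1, Y=0, U=1, X=0) weight 1/1134
  (V=0, W=2, Z=1, Y=0, U=0, X=0) weight 2/567
  … 350 more
Group by U:
  weight(U=0) = 45/448
  weight(U=1) = 15/448
  weight(U=2) = 3/32
  weight(U=3) = 45/448
Total weight = 45/448 + 15/448 + 3/32 + 45/448 = 21/64
P(U=0 | obs) = 45/448 / 21/64 = 15/49
P(U=1 | obs) = 15/448 / 21/64 = 5/49
P(U=2 | obs) = 3/32 / 21/64 = 2/7
P(U=3 | obs) = 45/448 / 21/64 = 15/49

P(U = 2 | obs) = 2/7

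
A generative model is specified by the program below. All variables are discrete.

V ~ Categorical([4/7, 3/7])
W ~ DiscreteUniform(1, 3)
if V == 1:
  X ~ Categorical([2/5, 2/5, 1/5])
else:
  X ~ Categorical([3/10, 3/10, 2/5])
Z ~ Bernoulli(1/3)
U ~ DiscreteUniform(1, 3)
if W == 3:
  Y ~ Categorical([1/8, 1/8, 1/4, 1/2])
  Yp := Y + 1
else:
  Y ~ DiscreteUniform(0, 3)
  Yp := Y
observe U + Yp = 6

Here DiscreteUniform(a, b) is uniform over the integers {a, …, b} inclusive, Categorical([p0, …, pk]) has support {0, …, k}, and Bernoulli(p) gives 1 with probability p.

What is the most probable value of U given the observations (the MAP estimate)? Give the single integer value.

argmax_v P(U = v | obs) = 3

Enumerate traces; 48 have nonzero weight after conditioning:
  (V=0, W=1, X=0, Z=0, U=3, Y=3) weight 1/315
  (V=0, W=1, X=0, Z=1, U=3, Y=3) weight 1/630
  (V=0, W=1, X=1, Z=0, U=3, Y=3) weight 1/315
  (V=0, W=1, X=1, Z=1, U=3, Y=3) weight 1/630
  (V=0, W=1, X=2, Z=0, U=3, Y=3) weight 4/945
  (V=0, W=1, X=2, Z=1, U=3, Y=3) weight 2/945
  (V=0, W=2, X=0, Z=0, U=3, Y=3) weight 1/315
  (V=0, W=2, X=0, Z=1, U=3, Y=3) weight 1/630
  (V=0, W=3, X=0, Z=0, U=2, Y=3) weight 2/315
  … 39 more
Group by U:
  weight(U=2) = 1/18
  weight(U=3) = 1/12
Total weight = 1/18 + 1/12 = 5/36
P(U=2 | obs) = 1/18 / 5/36 = 2/5
P(U=3 | obs) = 1/12 / 5/36 = 3/5
argmax = 3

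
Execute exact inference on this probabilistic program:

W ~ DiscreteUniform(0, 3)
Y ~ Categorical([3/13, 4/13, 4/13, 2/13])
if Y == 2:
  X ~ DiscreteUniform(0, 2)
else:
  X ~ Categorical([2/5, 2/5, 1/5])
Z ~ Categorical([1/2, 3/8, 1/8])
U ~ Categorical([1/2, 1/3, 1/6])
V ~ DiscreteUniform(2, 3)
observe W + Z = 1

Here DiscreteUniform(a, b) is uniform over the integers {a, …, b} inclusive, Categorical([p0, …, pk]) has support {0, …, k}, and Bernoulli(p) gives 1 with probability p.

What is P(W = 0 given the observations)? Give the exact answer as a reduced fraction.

P(W = 0 | obs) = 3/7

Enumerate traces; 144 have nonzero weight after conditioning:
  (W=0, Y=0, X=0, Z=1, U=0, V=2) weight 9/4160
  (W=0, Y=0, X=0, Z=1, U=0, V=3) weight 9/4160
  (W=0, Y=0, X=0, Z=1, U=1, V=2) weight 3/2080
  (W=0, Y=0, X=0, Z=1, U=1, V=3) weight 3/2080
  (W=0, Y=0, X=0, Z=1, U=2, V=2) weight 3/4160
  (W=0, Y=0, X=0, Z=1, U=2, V=3) weight 3/4160
  (W=0, Y=0, X=1, Z=1, U=0, V=2) weight 9/4160
  (W=0, Y=0, X=1, Z=1, U=0, V=3) weight 9/4160
  (W=1, Y=0, X=0, Z=0, U=0, V=2) weight 3/1040
  … 135 more
Group by W:
  weight(W=0) = 3/32
  weight(W=1) = 1/8
Total weight = 3/32 + 1/8 = 7/32
P(W=0 | obs) = 3/32 / 7/32 = 3/7
P(W=1 | obs) = 1/8 / 7/32 = 4/7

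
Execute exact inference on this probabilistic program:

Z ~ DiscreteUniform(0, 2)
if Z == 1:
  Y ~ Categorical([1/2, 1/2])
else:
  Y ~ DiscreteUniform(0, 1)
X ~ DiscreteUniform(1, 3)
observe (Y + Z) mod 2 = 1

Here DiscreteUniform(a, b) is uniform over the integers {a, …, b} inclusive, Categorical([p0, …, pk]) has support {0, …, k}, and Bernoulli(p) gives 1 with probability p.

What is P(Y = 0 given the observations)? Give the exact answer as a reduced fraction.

P(Y = 0 | obs) = 1/3

Enumerate traces; 9 have nonzero weight after conditioning:
  (Z=0, Y=1, X=1) weight 1/18
  (Z=0, Y=1, X=2) weight 1/18
  (Z=0, Y=1, X=3) weight 1/18
  (Z=1, Y=0, X=1) weight 1/18
  (Z=1, Y=0, X=2) weight 1/18
  (Z=1, Y=0, X=3) weight 1/18
  (Z=2, Y=1, X=1) weight 1/18
  (Z=2, Y=1, X=2) weight 1/18
  … 1 more
Group by Y:
  weight(Y=0) = 1/6
  weight(Y=1) = 1/3
Total weight = 1/6 + 1/3 = 1/2
P(Y=0 | obs) = 1/6 / 1/2 = 1/3
P(Y=1 | obs) = 1/3 / 1/2 = 2/3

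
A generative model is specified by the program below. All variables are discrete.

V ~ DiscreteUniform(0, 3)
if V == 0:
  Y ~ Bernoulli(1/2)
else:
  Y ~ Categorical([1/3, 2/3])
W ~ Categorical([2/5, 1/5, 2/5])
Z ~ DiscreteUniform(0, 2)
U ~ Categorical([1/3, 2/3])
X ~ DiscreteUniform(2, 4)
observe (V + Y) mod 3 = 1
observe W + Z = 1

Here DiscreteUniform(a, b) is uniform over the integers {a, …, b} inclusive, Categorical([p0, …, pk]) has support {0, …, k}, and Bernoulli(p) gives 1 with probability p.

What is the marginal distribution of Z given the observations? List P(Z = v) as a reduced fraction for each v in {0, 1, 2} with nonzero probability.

P(Z=0) = 1/3, P(Z=1) = 2/3

Enumerate traces; 36 have nonzero weight after conditioning:
  (V=0, Y=1, W=0, Z=1, U=0, X=2) weight 1/540
  (V=0, Y=1, W=0, Z=1, U=0, X=3) weight 1/540
  (V=0, Y=1, W=0, Z=1, U=0, X=4) weight 1/540
  (V=0, Y=1, W=0, Z=1, U=1, X=2) weight 1/270
  (V=0, Y=1, W=0, Z=1, U=1, X=3) weight 1/270
  (V=0, Y=1, W=0, Z=1, U=1, X=4) weight 1/270
  (V=0, Y=1, W=1, Z=0, U=0, X=2) weight 1/1080
  (V=0, Y=1, W=1, Z=0, U=0, X=3) weight 1/1080
  … 28 more
Group by Z:
  weight(Z=0) = 1/40
  weight(Z=1) = 1/20
Total weight = 1/40 + 1/20 = 3/40
P(Z=0 | obs) = 1/40 / 3/40 = 1/3
P(Z=1 | obs) = 1/20 / 3/40 = 2/3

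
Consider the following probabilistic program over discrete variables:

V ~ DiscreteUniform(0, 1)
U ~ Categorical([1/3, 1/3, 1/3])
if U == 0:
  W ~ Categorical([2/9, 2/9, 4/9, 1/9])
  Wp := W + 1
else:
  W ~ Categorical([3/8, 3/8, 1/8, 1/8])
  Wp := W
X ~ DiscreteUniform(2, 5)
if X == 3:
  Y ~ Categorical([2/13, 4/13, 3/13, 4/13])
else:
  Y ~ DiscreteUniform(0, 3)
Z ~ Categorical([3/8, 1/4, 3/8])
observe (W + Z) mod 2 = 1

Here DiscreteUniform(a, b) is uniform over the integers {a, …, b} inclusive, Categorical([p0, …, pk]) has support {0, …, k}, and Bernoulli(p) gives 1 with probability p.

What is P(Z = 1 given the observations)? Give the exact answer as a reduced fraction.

Enumerate traces; 576 have nonzero weight after conditioning:
  (V=0, U=0, W=0, X=2, Y=0, Z=1) weight 1/1728
  (V=0, U=0, W=0, X=2, Y=1, Z=1) weight 1/1728
  (V=0, U=0, W=0, X=2, Y=2, Z=1) weight 1/1728
  (V=0, U=0, W=0, X=2, Y=3, Z=1) weight 1/1728
  (V=0, U=0, W=0, X=3, Y=0, Z=1) weight 1/2808
  (V=0, U=0, W=0, X=3, Y=1, Z=1) weight 1/1404
  (V=0, U=0, W=0, X=3, Y=2, Z=1) weight 1/1872
  (V=0, U=0, W=0, X=3, Y=3, Z=1) weight 1/1404
  (V=0, U=0, W=1, X=2, Y=0, Z=0) weight 1/1152
  (V=0, U=0, W=1, X=2, Y=0, Z=2) weight 1/1152
  … 566 more
Group by Z:
  weight(Z=0) = 1/6
  weight(Z=1) = 5/36
  weight(Z=2) = 1/6
Total weight = 1/6 + 5/36 + 1/6 = 17/36
P(Z=0 | obs) = 1/6 / 17/36 = 6/17
P(Z=1 | obs) = 5/36 / 17/36 = 5/17
P(Z=2 | obs) = 1/6 / 17/36 = 6/17

P(Z = 1 | obs) = 5/17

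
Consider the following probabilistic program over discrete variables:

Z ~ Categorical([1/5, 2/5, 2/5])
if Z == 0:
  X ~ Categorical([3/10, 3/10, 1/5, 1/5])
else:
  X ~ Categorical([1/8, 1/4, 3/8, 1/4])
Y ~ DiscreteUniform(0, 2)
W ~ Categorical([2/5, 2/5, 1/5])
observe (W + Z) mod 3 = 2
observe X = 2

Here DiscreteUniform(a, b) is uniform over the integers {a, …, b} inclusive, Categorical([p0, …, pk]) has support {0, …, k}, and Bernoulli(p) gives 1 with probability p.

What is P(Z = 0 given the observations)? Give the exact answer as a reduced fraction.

Enumerate traces; 9 have nonzero weight after conditioning:
  (Z=0, X=2, Y=0, W=2) weight 1/375
  (Z=0, X=2, Y=1, W=2) weight 1/375
  (Z=0, X=2, Y=2, W=2) weight 1/375
  (Z=1, X=2, Y=0, W=1) weight 1/50
  (Z=1, X=2, Y=1, W=1) weight 1/50
  (Z=1, X=2, Y=2, W=1) weight 1/50
  (Z=2, X=2, Y=0, W=0) weight 1/50
  (Z=2, X=2, Y=1, W=0) weight 1/50
  … 1 more
Group by Z:
  weight(Z=0) = 1/125
  weight(Z=1) = 3/50
  weight(Z=2) = 3/50
Total weight = 1/125 + 3/50 + 3/50 = 16/125
P(Z=0 | obs) = 1/125 / 16/125 = 1/16
P(Z=1 | obs) = 3/50 / 16/125 = 15/32
P(Z=2 | obs) = 3/50 / 16/125 = 15/32

P(Z = 0 | obs) = 1/16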